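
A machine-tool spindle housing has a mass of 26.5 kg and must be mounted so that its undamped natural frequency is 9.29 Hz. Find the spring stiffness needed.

90300 N/m

ω_n = 2πf_n = 2π × 9.29 = 58.37 rad/s.
k = m·ω_n² = 26.5 × 58.37² = 26.5 × 3407 = 90290 N/m.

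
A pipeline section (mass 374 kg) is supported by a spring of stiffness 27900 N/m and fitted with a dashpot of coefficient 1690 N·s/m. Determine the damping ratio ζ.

ω_n = √(k/m) = √(27900/374) = 8.637 rad/s.
Critical damping c_c = 2√(k·m) = 2√(27900 × 374) = 6461 N·s/m, so ζ = c/c_c = 1690/6461 = 0.2616.

0.262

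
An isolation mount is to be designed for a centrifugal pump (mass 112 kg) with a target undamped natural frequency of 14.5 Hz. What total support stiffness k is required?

930000 N/m

ω_n = 2πf_n = 2π × 14.5 = 91.11 rad/s.
k = m·ω_n² = 112 × 91.11² = 112 × 8300 = 929600 N/m.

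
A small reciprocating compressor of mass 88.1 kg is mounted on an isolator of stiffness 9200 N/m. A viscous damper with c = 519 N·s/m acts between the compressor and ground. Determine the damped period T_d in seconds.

ω_n = √(k/m) = √(9200/88.1) = 10.22 rad/s.
Critical damping c_c = 2√(k·m) = 2√(9200 × 88.1) = 1801 N·s/m, so ζ = c/c_c = 519/1801 = 0.2882.
ω_d = ω_n√(1 − ζ²) = 10.22 × √(1 − 0.0831) = 9.785 rad/s.
T_d = 2π/ω_d = 0.6421 s.

0.642 s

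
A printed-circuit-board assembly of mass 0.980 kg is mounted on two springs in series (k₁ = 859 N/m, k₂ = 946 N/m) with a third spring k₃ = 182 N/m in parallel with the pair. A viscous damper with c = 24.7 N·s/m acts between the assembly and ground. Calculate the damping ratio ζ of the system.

Series pair: k_s = k₁k₂/(k₁+k₂) = (859)(946)/(859 + 946) = 450.2 N/m. In parallel with k₃: k_eq = 450.2 + 182 = 632.2 N/m.
ω_n = √(k_eq/m) = √(632.2/0.980) = 25.40 rad/s.
Critical damping c_c = 2√(k_eq·m) = 2√(632.2 × 0.980) = 49.78 N·s/m, so ζ = c/c_c = 24.7/49.78 = 0.4962.

0.496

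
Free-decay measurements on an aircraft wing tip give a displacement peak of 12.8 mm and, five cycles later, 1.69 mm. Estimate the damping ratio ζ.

Logarithmic decrement δ = (1/n)·ln(x₀/x_n) = (1/5)·ln(12.8/1.69) = (1/5)·ln(7.574) = 0.4049.
ζ = δ/√(4π² + δ²) = 0.4049/√(39.48 + 0.164) = 0.4049/6.296 = 0.06432.

0.0643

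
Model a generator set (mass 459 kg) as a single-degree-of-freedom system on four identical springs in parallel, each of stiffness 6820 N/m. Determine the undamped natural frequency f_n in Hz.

Parallel springs add: k_eq = 4 × 6820 = 27280 N/m.
ω_n = √(k_eq/m) = √(27280/459) = √59.43 = 7.709 rad/s.
f_n = ω_n/(2π) = 7.709/6.283 = 1.227 Hz.

1.23 Hz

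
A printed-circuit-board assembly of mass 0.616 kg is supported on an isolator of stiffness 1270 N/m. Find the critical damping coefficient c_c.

c_c = 2√(k·m) = 2√(1270 × 0.616) = 2 × 27.97 = 55.94 N·s/m.

55.9 N·s/m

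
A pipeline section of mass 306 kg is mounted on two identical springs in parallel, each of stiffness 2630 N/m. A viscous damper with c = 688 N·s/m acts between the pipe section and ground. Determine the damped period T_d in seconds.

1.57 s

Parallel springs add: k_eq = 2 × 2630 = 5260 N/m.
ω_n = √(k_eq/m) = √(5260/306) = 4.146 rad/s.
Critical damping c_c = 2√(k_eq·m) = 2√(5260 × 306) = 2537 N·s/m, so ζ = c/c_c = 688/2537 = 0.2711.
ω_d = ω_n√(1 − ζ²) = 4.146 × √(1 − 0.0735) = 3.991 rad/s.
T_d = 2π/ω_d = 1.574 s.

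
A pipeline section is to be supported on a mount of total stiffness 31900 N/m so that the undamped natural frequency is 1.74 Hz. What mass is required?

ω_n = 2πf_n = 2π × 1.74 = 10.93 rad/s.
m = k/ω_n² = 31900/10.93² = 31900/119.5 = 266.9 kg.

267 kg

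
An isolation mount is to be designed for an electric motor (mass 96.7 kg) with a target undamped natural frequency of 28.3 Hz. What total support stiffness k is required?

3060000 N/m

ω_n = 2πf_n = 2π × 28.3 = 177.8 rad/s.
k = m·ω_n² = 96.7 × 177.8² = 96.7 × 31620 = 3057000 N/m.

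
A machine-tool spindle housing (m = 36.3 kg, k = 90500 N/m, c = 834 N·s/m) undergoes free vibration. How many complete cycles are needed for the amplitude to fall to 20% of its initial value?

ζ = c/(2√(km)) = 834/(2√(90500 × 36.3)) = 834/3625 = 0.2301.
Logarithmic decrement δ = 2πζ/√(1 − ζ²) = 2π × 0.2301/√(1 − 0.0529) = 1.485.
x_n/x₀ = e^(−nδ) ≤ 0.2; take ln: n ≥ ln(1/0.2)/δ = 1.609/1.485 = 1.083.
So 2 complete cycles are required.

2 cycles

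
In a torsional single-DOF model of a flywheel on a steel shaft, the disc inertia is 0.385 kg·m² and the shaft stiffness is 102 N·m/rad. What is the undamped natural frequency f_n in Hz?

2.59 Hz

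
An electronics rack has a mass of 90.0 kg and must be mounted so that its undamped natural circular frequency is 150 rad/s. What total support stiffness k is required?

2020000 N/m

k = m·ω_n² = 90.0 × 150.0² = 90.0 × 22500 = 2025000 N/m.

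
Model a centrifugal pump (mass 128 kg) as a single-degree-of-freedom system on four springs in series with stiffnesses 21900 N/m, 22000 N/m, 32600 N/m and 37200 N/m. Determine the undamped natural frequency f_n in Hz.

1.15 Hz

Series springs: 1/k_eq = 1/21900 + 1/22000 + 1/32600 + 1/37200 = 0.0001487, so k_eq = 6726 N/m.
ω_n = √(k_eq/m) = √(6726/128) = √52.55 = 7.249 rad/s.
f_n = ω_n/(2π) = 7.249/6.283 = 1.154 Hz.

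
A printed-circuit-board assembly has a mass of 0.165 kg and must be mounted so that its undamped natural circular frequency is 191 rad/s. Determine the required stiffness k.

6020 N/m

k = m·ω_n² = 0.165 × 191.0² = 0.165 × 36480 = 6019 N/m.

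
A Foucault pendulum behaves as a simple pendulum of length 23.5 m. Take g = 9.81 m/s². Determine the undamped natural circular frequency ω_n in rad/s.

For a simple pendulum ω_n = √(g/L) = √(9.81/23.5) = √0.4174 = 0.6461 rad/s.

0.646 rad/s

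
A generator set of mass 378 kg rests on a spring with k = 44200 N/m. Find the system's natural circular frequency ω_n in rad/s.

ω_n = √(k/m) = √(44200/378) = √116.9 = 10.81 rad/s.

10.8 rad/s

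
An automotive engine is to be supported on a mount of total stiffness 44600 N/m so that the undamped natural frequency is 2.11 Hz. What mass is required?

254 kg

ω_n = 2πf_n = 2π × 2.11 = 13.26 rad/s.
m = k/ω_n² = 44600/13.26² = 44600/175.8 = 253.8 kg.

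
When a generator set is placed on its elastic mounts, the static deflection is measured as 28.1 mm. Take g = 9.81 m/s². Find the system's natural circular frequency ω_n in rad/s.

18.7 rad/s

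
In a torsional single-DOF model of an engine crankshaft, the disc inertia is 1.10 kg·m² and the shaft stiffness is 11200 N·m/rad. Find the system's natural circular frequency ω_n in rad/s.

ω_n = √(k_t/J) = √(11200/1.10) = √10180 = 100.9 rad/s.

101 rad/s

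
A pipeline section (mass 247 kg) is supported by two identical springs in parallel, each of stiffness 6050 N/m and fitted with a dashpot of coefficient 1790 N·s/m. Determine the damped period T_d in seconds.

1.05 s

Parallel springs add: k_eq = 2 × 6050 = 12100 N/m.
ω_n = √(k_eq/m) = √(12100/247) = 6.999 rad/s.
Critical damping c_c = 2√(k_eq·m) = 2√(12100 × 247) = 3458 N·s/m, so ζ = c/c_c = 1790/3458 = 0.5177.
ω_d = ω_n√(1 − ζ²) = 6.999 × √(1 − 0.268) = 5.988 rad/s.
T_d = 2π/ω_d = 1.049 s.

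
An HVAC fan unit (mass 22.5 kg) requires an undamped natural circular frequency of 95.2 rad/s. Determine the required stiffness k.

k = m·ω_n² = 22.5 × 95.20² = 22.5 × 9063 = 203900 N/m.

204000 N/m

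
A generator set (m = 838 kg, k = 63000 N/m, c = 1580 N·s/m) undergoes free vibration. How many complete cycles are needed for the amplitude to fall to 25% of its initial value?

3 cycles

ζ = c/(2√(km)) = 1580/(2√(63000 × 838)) = 1580/14530 = 0.1087.
Logarithmic decrement δ = 2πζ/√(1 − ζ²) = 2π × 0.1087/√(1 − 0.0118) = 0.6872.
x_n/x₀ = e^(−nδ) ≤ 0.25; take ln: n ≥ ln(1/0.25)/δ = 1.386/0.6872 = 2.017.
So 3 complete cycles are required.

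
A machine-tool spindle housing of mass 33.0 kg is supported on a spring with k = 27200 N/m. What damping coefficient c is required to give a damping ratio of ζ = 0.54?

c_c = 2√(k·m) = 2√(27200 × 33.0) = 1895 N·s/m.
c = ζ·c_c = 0.54 × 1895 = 1023 N·s/m.

1020 N·s/m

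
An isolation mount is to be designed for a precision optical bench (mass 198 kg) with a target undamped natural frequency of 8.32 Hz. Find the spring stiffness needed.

541000 N/m

ω_n = 2πf_n = 2π × 8.32 = 52.28 rad/s.
k = m·ω_n² = 198 × 52.28² = 198 × 2733 = 541100 N/m.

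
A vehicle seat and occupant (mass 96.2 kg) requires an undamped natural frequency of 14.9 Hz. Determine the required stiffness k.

ω_n = 2πf_n = 2π × 14.9 = 93.62 rad/s.
k = m·ω_n² = 96.2 × 93.62² = 96.2 × 8765 = 843200 N/m.

843000 N/m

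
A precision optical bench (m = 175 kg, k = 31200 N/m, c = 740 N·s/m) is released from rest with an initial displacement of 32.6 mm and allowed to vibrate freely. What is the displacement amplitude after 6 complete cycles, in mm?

0.0772 mm

ζ = c/(2√(km)) = 740/(2√(31200 × 175)) = 740/4673 = 0.1583.
Logarithmic decrement δ = 2πζ/√(1 − ζ²) = 2π × 0.1583/√(1 − 0.0251) = 1.008.
After n cycles, x_n/x₀ = e^(−nδ), so x_6 = 32.6 × e^(−6 × 1.008) = 32.6 × 0.002368 = 0.07719 mm.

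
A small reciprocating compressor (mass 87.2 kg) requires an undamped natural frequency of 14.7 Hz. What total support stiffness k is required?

ω_n = 2πf_n = 2π × 14.7 = 92.36 rad/s.
k = m·ω_n² = 87.2 × 92.36² = 87.2 × 8531 = 743900 N/m.

744000 N/m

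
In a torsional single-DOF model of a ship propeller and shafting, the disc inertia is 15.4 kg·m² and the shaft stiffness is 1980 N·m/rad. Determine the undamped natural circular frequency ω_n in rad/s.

ω_n = √(k_t/J) = √(1980/15.4) = √128.6 = 11.34 rad/s.

11.3 rad/s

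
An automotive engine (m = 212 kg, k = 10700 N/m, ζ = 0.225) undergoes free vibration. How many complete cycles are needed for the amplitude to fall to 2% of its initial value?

3 cycles

Logarithmic decrement δ = 2πζ/√(1 − ζ²) = 2π × 0.2250/√(1 − 0.0506) = 1.451.
x_n/x₀ = e^(−nδ) ≤ 0.02; take ln: n ≥ ln(1/0.02)/δ = 3.912/1.451 = 2.696.
So 3 complete cycles are required.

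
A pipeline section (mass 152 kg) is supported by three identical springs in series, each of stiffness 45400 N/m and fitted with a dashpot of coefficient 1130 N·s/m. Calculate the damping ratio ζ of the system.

0.373

Series springs: 1/k_eq = 3/45400, so k_eq = 45400/3 = 15130 N/m.
ω_n = √(k_eq/m) = √(15130/152) = 9.978 rad/s.
Critical damping c_c = 2√(k_eq·m) = 2√(15130 × 152) = 3033 N·s/m, so ζ = c/c_c = 1130/3033 = 0.3725.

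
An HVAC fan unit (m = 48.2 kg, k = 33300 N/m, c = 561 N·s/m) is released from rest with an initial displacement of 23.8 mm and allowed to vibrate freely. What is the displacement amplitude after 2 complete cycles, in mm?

ζ = c/(2√(km)) = 561/(2√(33300 × 48.2)) = 561/2534 = 0.2214.
Logarithmic decrement δ = 2πζ/√(1 − ζ²) = 2π × 0.2214/√(1 − 0.0490) = 1.427.
After n cycles, x_n/x₀ = e^(−nδ), so x_2 = 23.8 × e^(−2 × 1.427) = 23.8 × 0.05767 = 1.372 mm.

1.37 mm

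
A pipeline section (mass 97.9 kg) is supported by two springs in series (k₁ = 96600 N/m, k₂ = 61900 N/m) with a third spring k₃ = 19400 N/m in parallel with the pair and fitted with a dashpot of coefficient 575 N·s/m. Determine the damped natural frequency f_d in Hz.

3.82 Hz

Series pair: k_s = k₁k₂/(k₁+k₂) = (96600)(61900)/(96600 + 61900) = 37730 N/m. In parallel with k₃: k_eq = 37730 + 19400 = 57130 N/m.
ω_n = √(k_eq/m) = √(57130/97.9) = 24.16 rad/s.
Critical damping c_c = 2√(k_eq·m) = 2√(57130 × 97.9) = 4730 N·s/m, so ζ = c/c_c = 575/4730 = 0.1216.
ω_d = ω_n√(1 − ζ²) = 24.16 × √(1 − 0.0148) = 23.98 rad/s.
f_d = ω_d/(2π) = 3.816 Hz.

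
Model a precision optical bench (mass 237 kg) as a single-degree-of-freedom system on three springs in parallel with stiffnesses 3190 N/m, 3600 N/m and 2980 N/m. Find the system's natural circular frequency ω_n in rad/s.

Parallel springs add: k_eq = 3190 + 3600 + 2980 = 9770 N/m.
ω_n = √(k_eq/m) = √(9770/237) = √41.22 = 6.421 rad/s.

6.42 rad/s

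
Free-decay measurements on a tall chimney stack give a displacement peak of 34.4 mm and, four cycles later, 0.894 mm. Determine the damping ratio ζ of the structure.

Logarithmic decrement δ = (1/n)·ln(x₀/x_n) = (1/4)·ln(34.4/0.894) = (1/4)·ln(38.48) = 0.9125.
ζ = δ/√(4π² + δ²) = 0.9125/√(39.48 + 0.833) = 0.9125/6.349 = 0.1437.

0.144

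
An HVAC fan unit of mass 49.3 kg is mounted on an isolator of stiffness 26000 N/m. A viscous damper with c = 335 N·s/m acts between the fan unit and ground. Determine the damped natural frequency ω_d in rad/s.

22.7 rad/s

ω_n = √(k/m) = √(26000/49.3) = 22.96 rad/s.
Critical damping c_c = 2√(k·m) = 2√(26000 × 49.3) = 2264 N·s/m, so ζ = c/c_c = 335/2264 = 0.1479.
ω_d = ω_n√(1 − ζ²) = 22.96 × √(1 − 0.0219) = 22.71 rad/s.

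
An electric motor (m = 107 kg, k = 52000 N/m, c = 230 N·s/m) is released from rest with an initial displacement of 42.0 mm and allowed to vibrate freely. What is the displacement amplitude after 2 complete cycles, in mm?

ζ = c/(2√(km)) = 230/(2√(52000 × 107)) = 230/4718 = 0.04875.
Logarithmic decrement δ = 2πζ/√(1 − ζ²) = 2π × 0.04875/√(1 − 0.00238) = 0.3067.
After n cycles, x_n/x₀ = e^(−nδ), so x_2 = 42.0 × e^(−2 × 0.3067) = 42.0 × 0.5415 = 22.74 mm.

22.7 mm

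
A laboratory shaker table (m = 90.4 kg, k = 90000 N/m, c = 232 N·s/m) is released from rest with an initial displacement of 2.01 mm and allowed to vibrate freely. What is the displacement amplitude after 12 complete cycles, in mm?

0.0934 mm

ζ = c/(2√(km)) = 232/(2√(90000 × 90.4)) = 232/5705 = 0.04067.
Logarithmic decrement δ = 2πζ/√(1 − ζ²) = 2π × 0.04067/√(1 − 0.00165) = 0.2557.
After n cycles, x_n/x₀ = e^(−nδ), so x_12 = 2.01 × e^(−12 × 0.2557) = 2.01 × 0.04648 = 0.09342 mm.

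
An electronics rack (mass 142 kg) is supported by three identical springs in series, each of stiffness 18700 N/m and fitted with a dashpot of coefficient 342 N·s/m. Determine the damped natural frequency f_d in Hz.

1.04 Hz

Series springs: 1/k_eq = 3/18700, so k_eq = 18700/3 = 6233 N/m.
ω_n = √(k_eq/m) = √(6233/142) = 6.625 rad/s.
Critical damping c_c = 2√(k_eq·m) = 2√(6233 × 142) = 1882 N·s/m, so ζ = c/c_c = 342/1882 = 0.1818.
ω_d = ω_n√(1 − ζ²) = 6.625 × √(1 − 0.0330) = 6.515 rad/s.
f_d = ω_d/(2π) = 1.037 Hz.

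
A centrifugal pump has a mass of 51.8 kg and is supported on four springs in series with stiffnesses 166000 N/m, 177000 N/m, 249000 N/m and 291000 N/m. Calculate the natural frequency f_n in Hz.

5.06 Hz

Series springs: 1/k_eq = 1/166000 + 1/177000 + 1/249000 + 1/291000 = 1.913×10^-5, so k_eq = 52280 N/m.
ω_n = √(k_eq/m) = √(52280/51.8) = √1009 = 31.77 rad/s.
f_n = ω_n/(2π) = 31.77/6.283 = 5.056 Hz.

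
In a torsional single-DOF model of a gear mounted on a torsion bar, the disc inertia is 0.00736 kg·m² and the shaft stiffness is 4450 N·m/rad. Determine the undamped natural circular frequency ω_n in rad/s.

ω_n = √(k_t/J) = √(4450/0.00736) = √604600 = 777.6 rad/s.

778 rad/s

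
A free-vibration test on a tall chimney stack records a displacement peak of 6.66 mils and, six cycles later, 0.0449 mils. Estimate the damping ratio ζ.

0.131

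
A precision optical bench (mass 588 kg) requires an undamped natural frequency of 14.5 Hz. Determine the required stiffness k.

4880000 N/m

ω_n = 2πf_n = 2π × 14.5 = 91.11 rad/s.
k = m·ω_n² = 588 × 91.11² = 588 × 8300 = 4881000 N/m.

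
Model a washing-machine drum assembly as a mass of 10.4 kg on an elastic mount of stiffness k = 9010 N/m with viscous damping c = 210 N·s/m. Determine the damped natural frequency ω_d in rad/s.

ω_n = √(k/m) = √(9010/10.4) = 29.43 rad/s.
Critical damping c_c = 2√(k·m) = 2√(9010 × 10.4) = 612.2 N·s/m, so ζ = c/c_c = 210/612.2 = 0.3430.
ω_d = ω_n√(1 − ζ²) = 29.43 × √(1 − 0.118) = 27.65 rad/s.

27.6 rad/s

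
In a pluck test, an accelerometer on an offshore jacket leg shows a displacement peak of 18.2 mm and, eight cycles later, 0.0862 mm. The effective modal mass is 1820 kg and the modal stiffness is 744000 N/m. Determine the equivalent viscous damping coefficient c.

7790 N·s/m

Logarithmic decrement δ = (1/n)·ln(x₀/x_n) = (1/8)·ln(18.2/0.0862) = (1/8)·ln(211.1) = 0.6691.
ζ = δ/√(4π² + δ²) = 0.6691/√(39.48 + 0.448) = 0.6691/6.319 = 0.1059.
c = ζ · 2√(km) = 0.1059 × 2√(744000 × 1820) = 0.1059 × 73600 = 7793 N·s/m.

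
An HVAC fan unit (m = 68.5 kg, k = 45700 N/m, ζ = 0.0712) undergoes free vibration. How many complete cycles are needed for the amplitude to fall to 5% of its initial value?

Logarithmic decrement δ = 2πζ/√(1 − ζ²) = 2π × 0.07120/√(1 − 0.00507) = 0.4485.
x_n/x₀ = e^(−nδ) ≤ 0.05; take ln: n ≥ ln(1/0.05)/δ = 2.996/0.4485 = 6.679.
So 7 complete cycles are required.

7 cycles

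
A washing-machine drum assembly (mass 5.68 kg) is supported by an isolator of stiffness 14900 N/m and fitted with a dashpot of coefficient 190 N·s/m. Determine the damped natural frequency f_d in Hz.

ω_n = √(k/m) = √(14900/5.68) = 51.22 rad/s.
Critical damping c_c = 2√(k·m) = 2√(14900 × 5.68) = 581.8 N·s/m, so ζ = c/c_c = 190/581.8 = 0.3266.
ω_d = ω_n√(1 − ζ²) = 51.22 × √(1 − 0.107) = 48.41 rad/s.
f_d = ω_d/(2π) = 7.705 Hz.

7.70 Hz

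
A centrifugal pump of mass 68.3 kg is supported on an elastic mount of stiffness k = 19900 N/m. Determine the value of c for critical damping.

2330 N·s/m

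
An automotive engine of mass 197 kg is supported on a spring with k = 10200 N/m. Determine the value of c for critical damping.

2840 N·s/m

c_c = 2√(k·m) = 2√(10200 × 197) = 2 × 1418 = 2835 N·s/m.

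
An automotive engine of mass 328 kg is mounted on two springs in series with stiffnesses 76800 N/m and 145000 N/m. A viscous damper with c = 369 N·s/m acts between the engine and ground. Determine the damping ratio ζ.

0.0455

Series springs: 1/k_eq = 1/76800 + 1/145000 = 1.992×10^-5, so k_eq = 50210 N/m.
ω_n = √(k_eq/m) = √(50210/328) = 12.37 rad/s.
Critical damping c_c = 2√(k_eq·m) = 2√(50210 × 328) = 8116 N·s/m, so ζ = c/c_c = 369/8116 = 0.04546.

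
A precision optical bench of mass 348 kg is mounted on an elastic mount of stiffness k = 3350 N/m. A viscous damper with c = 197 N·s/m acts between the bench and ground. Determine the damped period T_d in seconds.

2.03 s

ω_n = √(k/m) = √(3350/348) = 3.103 rad/s.
Critical damping c_c = 2√(k·m) = 2√(3350 × 348) = 2159 N·s/m, so ζ = c/c_c = 197/2159 = 0.09123.
ω_d = ω_n√(1 − ζ²) = 3.103 × √(1 − 0.00832) = 3.090 rad/s.
T_d = 2π/ω_d = 2.034 s.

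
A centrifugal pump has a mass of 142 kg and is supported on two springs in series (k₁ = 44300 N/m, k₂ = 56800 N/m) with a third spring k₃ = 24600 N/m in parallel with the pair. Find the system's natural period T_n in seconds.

0.337 s

Series pair: k_s = k₁k₂/(k₁+k₂) = (44300)(56800)/(44300 + 56800) = 24890 N/m. In parallel with k₃: k_eq = 24890 + 24600 = 49490 N/m.
ω_n = √(k_eq/m) = √(49490/142) = √348.5 = 18.67 rad/s.
T_n = 2π/ω_n = 6.283/18.67 = 0.3366 s.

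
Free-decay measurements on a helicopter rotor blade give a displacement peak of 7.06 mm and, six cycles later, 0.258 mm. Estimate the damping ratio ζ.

Logarithmic decrement δ = (1/n)·ln(x₀/x_n) = (1/6)·ln(7.06/0.258) = (1/6)·ln(27.36) = 0.5515.
ζ = δ/√(4π² + δ²) = 0.5515/√(39.48 + 0.304) = 0.5515/6.307 = 0.08744.

0.0874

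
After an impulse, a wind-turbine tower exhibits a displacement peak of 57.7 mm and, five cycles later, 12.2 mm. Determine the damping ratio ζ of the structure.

Logarithmic decrement δ = (1/n)·ln(x₀/x_n) = (1/5)·ln(57.7/12.2) = (1/5)·ln(4.730) = 0.3108.
ζ = δ/√(4π² + δ²) = 0.3108/√(39.48 + 0.0966) = 0.3108/6.291 = 0.04940.

0.0494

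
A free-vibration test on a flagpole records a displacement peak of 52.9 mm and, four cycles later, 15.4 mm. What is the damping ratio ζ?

0.0490

Logarithmic decrement δ = (1/n)·ln(x₀/x_n) = (1/4)·ln(52.9/15.4) = (1/4)·ln(3.435) = 0.3085.
ζ = δ/√(4π² + δ²) = 0.3085/√(39.48 + 0.0952) = 0.3085/6.291 = 0.04904.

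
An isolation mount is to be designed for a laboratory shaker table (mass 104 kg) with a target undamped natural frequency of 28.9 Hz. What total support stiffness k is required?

3430000 N/m

ω_n = 2πf_n = 2π × 28.9 = 181.6 rad/s.
k = m·ω_n² = 104 × 181.6² = 104 × 32970 = 3429000 N/m.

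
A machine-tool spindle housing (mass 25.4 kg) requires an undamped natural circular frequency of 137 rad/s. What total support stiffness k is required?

k = m·ω_n² = 25.4 × 137.0² = 25.4 × 18770 = 476700 N/m.

477000 N/m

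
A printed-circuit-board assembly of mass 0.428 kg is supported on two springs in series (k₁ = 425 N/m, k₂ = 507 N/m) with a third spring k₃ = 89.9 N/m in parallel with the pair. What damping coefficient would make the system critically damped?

Series pair: k_s = k₁k₂/(k₁+k₂) = (425)(507)/(425 + 507) = 231.2 N/m. In parallel with k₃: k_eq = 231.2 + 89.9 = 321.1 N/m.
c_c = 2√(k_eq·m) = 2√(321.1 × 0.428) = 2 × 11.72 = 23.45 N·s/m.

23.4 N·s/m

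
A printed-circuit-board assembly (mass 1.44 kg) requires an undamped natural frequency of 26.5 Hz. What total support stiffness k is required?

39900 N/m

ω_n = 2πf_n = 2π × 26.5 = 166.5 rad/s.
k = m·ω_n² = 1.44 × 166.5² = 1.44 × 27720 = 39920 N/m.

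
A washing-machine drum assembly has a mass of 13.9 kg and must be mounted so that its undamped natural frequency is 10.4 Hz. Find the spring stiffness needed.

59400 N/m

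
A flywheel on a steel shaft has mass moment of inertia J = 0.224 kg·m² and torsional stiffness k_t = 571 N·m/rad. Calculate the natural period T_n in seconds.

ω_n = √(k_t/J) = √(571/0.224) = √2549 = 50.49 rad/s.
T_n = 2π/ω_n = 6.283/50.49 = 0.1244 s.

0.124 s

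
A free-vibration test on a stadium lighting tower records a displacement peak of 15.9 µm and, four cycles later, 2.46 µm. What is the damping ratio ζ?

0.0740

Logarithmic decrement δ = (1/n)·ln(x₀/x_n) = (1/4)·ln(15.9/2.46) = (1/4)·ln(6.463) = 0.4665.
ζ = δ/√(4π² + δ²) = 0.4665/√(39.48 + 0.218) = 0.4665/6.300 = 0.07405.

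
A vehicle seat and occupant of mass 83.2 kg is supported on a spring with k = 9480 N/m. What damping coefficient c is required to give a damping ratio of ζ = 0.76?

1350 N·s/m

c_c = 2√(k·m) = 2√(9480 × 83.2) = 1776 N·s/m.
c = ζ·c_c = 0.76 × 1776 = 1350 N·s/m.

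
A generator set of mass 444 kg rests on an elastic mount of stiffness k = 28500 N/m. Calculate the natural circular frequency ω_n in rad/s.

ω_n = √(k/m) = √(28500/444) = √64.19 = 8.012 rad/s.

8.01 rad/s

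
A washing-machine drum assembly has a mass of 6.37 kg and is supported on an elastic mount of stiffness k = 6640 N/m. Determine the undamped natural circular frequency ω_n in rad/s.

ω_n = √(k/m) = √(6640/6.37) = √1042 = 32.29 rad/s.

32.3 rad/s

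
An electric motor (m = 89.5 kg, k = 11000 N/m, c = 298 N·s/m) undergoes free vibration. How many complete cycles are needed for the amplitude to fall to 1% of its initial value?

ζ = c/(2√(km)) = 298/(2√(11000 × 89.5)) = 298/1984 = 0.1502.
Logarithmic decrement δ = 2πζ/√(1 − ζ²) = 2π × 0.1502/√(1 − 0.0226) = 0.9544.
x_n/x₀ = e^(−nδ) ≤ 0.01; take ln: n ≥ ln(1/0.01)/δ = 4.605/0.9544 = 4.825.
So 5 complete cycles are required.

5 cycles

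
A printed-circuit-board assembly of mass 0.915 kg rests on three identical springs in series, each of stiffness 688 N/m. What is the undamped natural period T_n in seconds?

0.397 s

Series springs: 1/k_eq = 3/688, so k_eq = 688/3 = 229.3 N/m.
ω_n = √(k_eq/m) = √(229.3/0.915) = √250.6 = 15.83 rad/s.
T_n = 2π/ω_n = 6.283/15.83 = 0.3969 s.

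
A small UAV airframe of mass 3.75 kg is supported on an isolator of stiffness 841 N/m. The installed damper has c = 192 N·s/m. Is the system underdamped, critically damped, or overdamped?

overdamped

c_c = 2√(k·m) = 112.3 N·s/m; ζ = c/c_c = 192/112.3 = 1.71.
Since ζ > 1 the system is overdamped.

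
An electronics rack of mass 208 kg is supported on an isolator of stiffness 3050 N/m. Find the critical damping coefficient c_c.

c_c = 2√(k·m) = 2√(3050 × 208) = 2 × 796.5 = 1593 N·s/m.

1590 N·s/m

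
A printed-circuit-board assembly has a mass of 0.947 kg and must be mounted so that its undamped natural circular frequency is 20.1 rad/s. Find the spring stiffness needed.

k = m·ω_n² = 0.947 × 20.10² = 0.947 × 404.0 = 382.6 N/m.

383 N/m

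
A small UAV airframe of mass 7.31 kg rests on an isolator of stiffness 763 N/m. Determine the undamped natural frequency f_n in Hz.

ω_n = √(k/m) = √(763.0/7.31) = √104.4 = 10.22 rad/s.
f_n = ω_n/(2π) = 10.22/6.283 = 1.626 Hz.

1.63 Hz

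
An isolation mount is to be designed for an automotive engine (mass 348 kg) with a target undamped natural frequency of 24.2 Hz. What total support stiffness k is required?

ω_n = 2πf_n = 2π × 24.2 = 152.1 rad/s.
k = m·ω_n² = 348 × 152.1² = 348 × 23120 = 8046000 N/m.

8050000 N/m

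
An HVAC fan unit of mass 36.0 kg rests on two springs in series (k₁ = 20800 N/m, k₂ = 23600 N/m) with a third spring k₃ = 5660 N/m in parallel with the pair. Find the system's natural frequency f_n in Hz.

3.43 Hz

Series pair: k_s = k₁k₂/(k₁+k₂) = (20800)(23600)/(20800 + 23600) = 11060 N/m. In parallel with k₃: k_eq = 11060 + 5660 = 16720 N/m.
ω_n = √(k_eq/m) = √(16720/36.0) = √464.3 = 21.55 rad/s.
f_n = ω_n/(2π) = 21.55/6.283 = 3.430 Hz.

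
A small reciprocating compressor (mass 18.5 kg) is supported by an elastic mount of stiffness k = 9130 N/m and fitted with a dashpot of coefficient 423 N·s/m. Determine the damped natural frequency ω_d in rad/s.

ω_n = √(k/m) = √(9130/18.5) = 22.22 rad/s.
Critical damping c_c = 2√(k·m) = 2√(9130 × 18.5) = 822.0 N·s/m, so ζ = c/c_c = 423/822.0 = 0.5146.
ω_d = ω_n√(1 − ζ²) = 22.22 × √(1 − 0.265) = 19.05 rad/s.

19.0 rad/s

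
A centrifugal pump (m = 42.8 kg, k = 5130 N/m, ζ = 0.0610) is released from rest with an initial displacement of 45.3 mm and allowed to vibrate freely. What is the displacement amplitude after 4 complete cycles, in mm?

9.75 mm

Logarithmic decrement δ = 2πζ/√(1 − ζ²) = 2π × 0.06100/√(1 − 0.00372) = 0.3840.
After n cycles, x_n/x₀ = e^(−nδ), so x_4 = 45.3 × e^(−4 × 0.3840) = 45.3 × 0.2152 = 9.751 mm.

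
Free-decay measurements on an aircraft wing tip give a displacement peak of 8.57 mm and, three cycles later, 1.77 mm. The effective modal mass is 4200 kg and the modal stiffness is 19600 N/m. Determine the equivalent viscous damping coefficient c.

Logarithmic decrement δ = (1/n)·ln(x₀/x_n) = (1/3)·ln(8.57/1.77) = (1/3)·ln(4.842) = 0.5258.
ζ = δ/√(4π² + δ²) = 0.5258/√(39.48 + 0.276) = 0.5258/6.305 = 0.08339.
c = ζ · 2√(km) = 0.08339 × 2√(19600 × 4200) = 0.08339 × 18150 = 1513 N·s/m.

1510 N·s/m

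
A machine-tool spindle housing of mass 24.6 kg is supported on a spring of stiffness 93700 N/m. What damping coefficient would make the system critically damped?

3040 N·s/m

c_c = 2√(k·m) = 2√(93700 × 24.6) = 2 × 1518 = 3036 N·s/m.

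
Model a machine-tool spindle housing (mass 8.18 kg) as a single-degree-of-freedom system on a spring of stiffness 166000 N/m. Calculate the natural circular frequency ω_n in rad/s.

ω_n = √(k/m) = √(166000/8.18) = √20290 = 142.5 rad/s.

142 rad/s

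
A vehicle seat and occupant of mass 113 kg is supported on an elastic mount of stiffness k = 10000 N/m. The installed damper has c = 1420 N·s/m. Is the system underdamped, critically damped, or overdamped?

underdamped

c_c = 2√(k·m) = 2126 N·s/m; ζ = c/c_c = 1420/2126 = 0.668.
Since ζ < 1 the system is underdamped.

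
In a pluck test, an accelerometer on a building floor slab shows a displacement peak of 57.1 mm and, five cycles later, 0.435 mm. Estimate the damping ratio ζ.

Logarithmic decrement δ = (1/n)·ln(x₀/x_n) = (1/5)·ln(57.1/0.435) = (1/5)·ln(131.3) = 0.9754.
ζ = δ/√(4π² + δ²) = 0.9754/√(39.48 + 0.951) = 0.9754/6.358 = 0.1534.

0.153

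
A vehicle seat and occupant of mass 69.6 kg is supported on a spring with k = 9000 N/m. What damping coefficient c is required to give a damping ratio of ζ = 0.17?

269 N·s/m

c_c = 2√(k·m) = 2√(9000 × 69.6) = 1583 N·s/m.
c = ζ·c_c = 0.17 × 1583 = 269.1 N·s/m.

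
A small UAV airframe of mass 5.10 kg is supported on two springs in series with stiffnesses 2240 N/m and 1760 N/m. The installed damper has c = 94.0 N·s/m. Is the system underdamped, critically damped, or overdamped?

Series springs: 1/k_eq = 1/2240 + 1/1760 = 0.001015, so k_eq = 985.6 N/m.
c_c = 2√(k_eq·m) = 141.8 N·s/m; ζ = c/c_c = 94.0/141.8 = 0.663.
Since ζ < 1 the system is underdamped.

underdamped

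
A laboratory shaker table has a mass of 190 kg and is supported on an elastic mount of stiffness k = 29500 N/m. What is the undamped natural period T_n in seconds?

0.504 s

ω_n = √(k/m) = √(29500/190) = √155.3 = 12.46 rad/s.
T_n = 2π/ω_n = 6.283/12.46 = 0.5042 s.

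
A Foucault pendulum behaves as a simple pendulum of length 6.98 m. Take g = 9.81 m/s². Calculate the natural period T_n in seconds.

For a simple pendulum ω_n = √(g/L) = √(9.81/6.98) = √1.405 = 1.186 rad/s.
T_n = 2π/ω_n = 6.283/1.186 = 5.300 s.

5.30 s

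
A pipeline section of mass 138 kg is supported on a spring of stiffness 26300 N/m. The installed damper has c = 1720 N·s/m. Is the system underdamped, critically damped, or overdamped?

underdamped

c_c = 2√(k·m) = 3810 N·s/m; ζ = c/c_c = 1720/3810 = 0.451.
Since ζ < 1 the system is underdamped.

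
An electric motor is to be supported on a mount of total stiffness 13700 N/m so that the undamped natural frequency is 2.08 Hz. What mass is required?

ω_n = 2πf_n = 2π × 2.08 = 13.07 rad/s.
m = k/ω_n² = 13700/13.07² = 13700/170.8 = 80.21 kg.

80.2 kg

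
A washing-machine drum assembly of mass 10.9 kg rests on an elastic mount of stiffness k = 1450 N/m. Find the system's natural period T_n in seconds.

ω_n = √(k/m) = √(1450/10.9) = √133.0 = 11.53 rad/s.
T_n = 2π/ω_n = 6.283/11.53 = 0.5448 s.

0.545 s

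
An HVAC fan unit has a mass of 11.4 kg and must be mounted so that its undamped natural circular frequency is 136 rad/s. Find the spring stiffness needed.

k = m·ω_n² = 11.4 × 136.0² = 11.4 × 18500 = 210900 N/m.

211000 N/m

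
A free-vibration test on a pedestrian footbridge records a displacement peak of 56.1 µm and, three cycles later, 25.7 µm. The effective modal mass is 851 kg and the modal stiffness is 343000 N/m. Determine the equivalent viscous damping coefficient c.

1410 N·s/m

Logarithmic decrement δ = (1/n)·ln(x₀/x_n) = (1/3)·ln(56.1/25.7) = (1/3)·ln(2.183) = 0.2602.
ζ = δ/√(4π² + δ²) = 0.2602/√(39.48 + 0.0677) = 0.2602/6.289 = 0.04138.
c = ζ · 2√(km) = 0.04138 × 2√(343000 × 851) = 0.04138 × 34170 = 1414 N·s/m.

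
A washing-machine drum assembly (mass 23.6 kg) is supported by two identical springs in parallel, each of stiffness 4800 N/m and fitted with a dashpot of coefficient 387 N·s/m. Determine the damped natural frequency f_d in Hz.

Parallel springs add: k_eq = 2 × 4800 = 9600 N/m.
ω_n = √(k_eq/m) = √(9600/23.6) = 20.17 rad/s.
Critical damping c_c = 2√(k_eq·m) = 2√(9600 × 23.6) = 952.0 N·s/m, so ζ = c/c_c = 387/952.0 = 0.4065.
ω_d = ω_n√(1 − ζ²) = 20.17 × √(1 − 0.165) = 18.43 rad/s.
f_d = ω_d/(2π) = 2.933 Hz.

2.93 Hz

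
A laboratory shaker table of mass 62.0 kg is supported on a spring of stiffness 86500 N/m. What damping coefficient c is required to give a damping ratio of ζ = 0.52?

2410 N·s/m

c_c = 2√(k·m) = 2√(86500 × 62.0) = 4632 N·s/m.
c = ζ·c_c = 0.52 × 4632 = 2408 N·s/m.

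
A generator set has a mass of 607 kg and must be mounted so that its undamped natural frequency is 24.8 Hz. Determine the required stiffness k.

14700000 N/m

ω_n = 2πf_n = 2π × 24.8 = 155.8 rad/s.
k = m·ω_n² = 607 × 155.8² = 607 × 24280 = 14740000 N/m.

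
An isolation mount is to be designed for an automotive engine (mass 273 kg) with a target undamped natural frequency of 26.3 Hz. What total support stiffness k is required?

7450000 N/m

ω_n = 2πf_n = 2π × 26.3 = 165.2 rad/s.
k = m·ω_n² = 273 × 165.2² = 273 × 27310 = 7455000 N/m.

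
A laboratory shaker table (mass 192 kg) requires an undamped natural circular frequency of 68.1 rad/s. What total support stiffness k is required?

k = m·ω_n² = 192 × 68.10² = 192 × 4638 = 890400 N/m.

890000 N/m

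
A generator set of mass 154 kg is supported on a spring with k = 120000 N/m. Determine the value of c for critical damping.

c_c = 2√(k·m) = 2√(120000 × 154) = 2 × 4299 = 8598 N·s/m.

8600 N·s/m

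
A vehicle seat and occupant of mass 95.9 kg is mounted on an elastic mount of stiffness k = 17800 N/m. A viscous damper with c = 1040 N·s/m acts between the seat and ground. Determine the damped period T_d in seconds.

ω_n = √(k/m) = √(17800/95.9) = 13.62 rad/s.
Critical damping c_c = 2√(k·m) = 2√(17800 × 95.9) = 2613 N·s/m, so ζ = c/c_c = 1040/2613 = 0.3980.
ω_d = ω_n√(1 − ζ²) = 13.62 × √(1 − 0.158) = 12.50 rad/s.
T_d = 2π/ω_d = 0.5027 s.

0.503 s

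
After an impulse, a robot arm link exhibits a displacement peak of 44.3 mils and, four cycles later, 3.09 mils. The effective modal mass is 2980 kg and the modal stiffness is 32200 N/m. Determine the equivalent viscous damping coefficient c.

Logarithmic decrement δ = (1/n)·ln(x₀/x_n) = (1/4)·ln(44.3/3.09) = (1/4)·ln(14.34) = 0.6657.
ζ = δ/√(4π² + δ²) = 0.6657/√(39.48 + 0.443) = 0.6657/6.318 = 0.1054.
c = ζ · 2√(km) = 0.1054 × 2√(32200 × 2980) = 0.1054 × 19590 = 2064 N·s/m.

2060 N·s/m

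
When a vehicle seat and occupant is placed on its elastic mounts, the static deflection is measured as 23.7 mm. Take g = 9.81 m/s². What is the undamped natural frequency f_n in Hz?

ω_n = √(g/δ_st) = √(9.81/0.0237) = √413.9 = 20.35 rad/s.
f_n = ω_n/(2π) = 20.35/6.283 = 3.238 Hz.

3.24 Hz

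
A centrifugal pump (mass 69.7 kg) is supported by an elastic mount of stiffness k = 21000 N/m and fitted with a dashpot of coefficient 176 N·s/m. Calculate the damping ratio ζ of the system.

0.0727

ω_n = √(k/m) = √(21000/69.7) = 17.36 rad/s.
Critical damping c_c = 2√(k·m) = 2√(21000 × 69.7) = 2420 N·s/m, so ζ = c/c_c = 176/2420 = 0.07274.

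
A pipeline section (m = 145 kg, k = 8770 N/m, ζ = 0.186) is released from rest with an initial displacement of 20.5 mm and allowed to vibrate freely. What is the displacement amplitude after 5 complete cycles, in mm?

Logarithmic decrement δ = 2πζ/√(1 − ζ²) = 2π × 0.1860/√(1 − 0.0346) = 1.189.
After n cycles, x_n/x₀ = e^(−nδ), so x_5 = 20.5 × e^(−5 × 1.189) = 20.5 × 0.002613 = 0.05357 mm.

0.0536 mm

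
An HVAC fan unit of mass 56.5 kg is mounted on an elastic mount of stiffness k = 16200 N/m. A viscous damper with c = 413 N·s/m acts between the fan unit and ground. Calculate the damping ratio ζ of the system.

0.216

ω_n = √(k/m) = √(16200/56.5) = 16.93 rad/s.
Critical damping c_c = 2√(k·m) = 2√(16200 × 56.5) = 1913 N·s/m, so ζ = c/c_c = 413/1913 = 0.2158.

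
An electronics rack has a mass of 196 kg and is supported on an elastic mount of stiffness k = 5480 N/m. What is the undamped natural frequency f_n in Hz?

ω_n = √(k/m) = √(5480/196) = √27.96 = 5.288 rad/s.
f_n = ω_n/(2π) = 5.288/6.283 = 0.8416 Hz.

0.842 Hz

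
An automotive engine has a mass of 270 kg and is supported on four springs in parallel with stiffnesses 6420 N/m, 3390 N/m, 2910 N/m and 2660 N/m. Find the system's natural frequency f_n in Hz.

1.20 Hz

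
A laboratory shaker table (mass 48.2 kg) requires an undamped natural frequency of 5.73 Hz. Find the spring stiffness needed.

ω_n = 2πf_n = 2π × 5.73 = 36.00 rad/s.
k = m·ω_n² = 48.2 × 36.00² = 48.2 × 1296 = 62480 N/m.

62500 N/m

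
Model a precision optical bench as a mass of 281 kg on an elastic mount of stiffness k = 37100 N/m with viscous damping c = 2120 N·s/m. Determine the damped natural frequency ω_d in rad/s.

ω_n = √(k/m) = √(37100/281) = 11.49 rad/s.
Critical damping c_c = 2√(k·m) = 2√(37100 × 281) = 6458 N·s/m, so ζ = c/c_c = 2120/6458 = 0.3283.
ω_d = ω_n√(1 − ζ²) = 11.49 × √(1 − 0.108) = 10.85 rad/s.

10.9 rad/s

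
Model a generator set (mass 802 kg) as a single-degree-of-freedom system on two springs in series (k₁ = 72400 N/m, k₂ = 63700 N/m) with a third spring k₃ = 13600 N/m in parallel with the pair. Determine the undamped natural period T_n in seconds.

0.817 s

Series pair: k_s = k₁k₂/(k₁+k₂) = (72400)(63700)/(72400 + 63700) = 33890 N/m. In parallel with k₃: k_eq = 33890 + 13600 = 47490 N/m.
ω_n = √(k_eq/m) = √(47490/802) = √59.21 = 7.695 rad/s.
T_n = 2π/ω_n = 6.283/7.695 = 0.8166 s.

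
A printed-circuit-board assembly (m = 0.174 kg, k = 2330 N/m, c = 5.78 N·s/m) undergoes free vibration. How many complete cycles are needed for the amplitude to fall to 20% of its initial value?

2 cycles

ζ = c/(2√(km)) = 5.78/(2√(2330 × 0.174)) = 5.78/40.27 = 0.1435.
Logarithmic decrement δ = 2πζ/√(1 − ζ²) = 2π × 0.1435/√(1 − 0.0206) = 0.9113.
x_n/x₀ = e^(−nδ) ≤ 0.2; take ln: n ≥ ln(1/0.2)/δ = 1.609/0.9113 = 1.766.
So 2 complete cycles are required.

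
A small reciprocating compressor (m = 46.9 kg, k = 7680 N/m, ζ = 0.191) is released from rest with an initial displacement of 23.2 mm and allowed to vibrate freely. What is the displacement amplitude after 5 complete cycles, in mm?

0.0514 mm

Logarithmic decrement δ = 2πζ/√(1 − ζ²) = 2π × 0.1910/√(1 − 0.0365) = 1.223.
After n cycles, x_n/x₀ = e^(−nδ), so x_5 = 23.2 × e^(−5 × 1.223) = 23.2 × 0.002214 = 0.05136 mm.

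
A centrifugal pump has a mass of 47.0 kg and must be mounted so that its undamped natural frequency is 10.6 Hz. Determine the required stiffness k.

208000 N/m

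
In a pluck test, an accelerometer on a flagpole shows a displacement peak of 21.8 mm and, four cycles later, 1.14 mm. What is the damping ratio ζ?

Logarithmic decrement δ = (1/n)·ln(x₀/x_n) = (1/4)·ln(21.8/1.14) = (1/4)·ln(19.12) = 0.7377.
ζ = δ/√(4π² + δ²) = 0.7377/√(39.48 + 0.544) = 0.7377/6.326 = 0.1166.

0.117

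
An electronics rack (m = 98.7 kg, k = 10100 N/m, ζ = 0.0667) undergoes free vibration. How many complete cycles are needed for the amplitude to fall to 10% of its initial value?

Logarithmic decrement δ = 2πζ/√(1 − ζ²) = 2π × 0.06670/√(1 − 0.00445) = 0.4200.
x_n/x₀ = e^(−nδ) ≤ 0.1; take ln: n ≥ ln(1/0.1)/δ = 2.303/0.4200 = 5.482.
So 6 complete cycles are required.

6 cycles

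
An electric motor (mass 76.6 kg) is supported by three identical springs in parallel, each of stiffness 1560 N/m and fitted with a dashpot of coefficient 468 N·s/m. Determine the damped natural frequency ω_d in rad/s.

7.19 rad/s

Parallel springs add: k_eq = 3 × 1560 = 4680 N/m.
ω_n = √(k_eq/m) = √(4680/76.6) = 7.816 rad/s.
Critical damping c_c = 2√(k_eq·m) = 2√(4680 × 76.6) = 1197 N·s/m, so ζ = c/c_c = 468/1197 = 0.3908.
ω_d = ω_n√(1 − ζ²) = 7.816 × √(1 − 0.153) = 7.195 rad/s.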